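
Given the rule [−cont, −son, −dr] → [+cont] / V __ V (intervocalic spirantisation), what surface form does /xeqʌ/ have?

The only segment in the rule's environment that also matches [−cont, −son, −dr] is /q/. Applying [+continuant] turns the voiceless uvular stop into /χ/ (voiceless uvular fricative), giving [xeχʌ].

[xeχʌ]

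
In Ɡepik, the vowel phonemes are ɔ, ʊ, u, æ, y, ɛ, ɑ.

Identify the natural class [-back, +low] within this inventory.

First, the [-back] segments are /æ, y, ɛ/.
Then [+low] leaves /æ/.

æ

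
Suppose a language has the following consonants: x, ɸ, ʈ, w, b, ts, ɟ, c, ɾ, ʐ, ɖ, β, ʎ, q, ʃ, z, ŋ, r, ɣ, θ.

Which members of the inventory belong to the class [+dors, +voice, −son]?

Among the inventory, the [+dorsal] segments are /x, w, ɟ, c, ʎ, q, ŋ, ɣ/.
Of those, [+voice] gives /w, ɟ, ʎ, ŋ, ɣ/.
Of those, [−sonorant] leaves /ɟ, ɣ/.

ɟ, ɣ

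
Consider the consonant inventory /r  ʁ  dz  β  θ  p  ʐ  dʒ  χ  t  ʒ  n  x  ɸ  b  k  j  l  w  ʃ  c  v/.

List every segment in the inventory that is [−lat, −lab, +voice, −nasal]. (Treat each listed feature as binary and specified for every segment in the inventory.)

r, ʁ, dz, ʐ, dʒ, ʒ, j

Checking each segment against [−lateral], [−labial], [+voice], [−nasal]: /r/ (alveolar trill), /ʁ/ (voiced uvular fricative), /dz/ (voiced alveolar affricate), /ʐ/ (voiced retroflex fricative), /dʒ/ (voiced postalveolar affricate), /ʒ/ (voiced postalveolar fricative), among others, satisfy every feature; every other segment in the inventory fails at least one.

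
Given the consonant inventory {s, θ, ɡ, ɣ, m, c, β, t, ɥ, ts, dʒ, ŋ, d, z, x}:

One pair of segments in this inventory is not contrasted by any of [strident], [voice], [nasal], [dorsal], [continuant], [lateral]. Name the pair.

/ɣ/ (voiced velar fricative) and /ɥ/ (labial-palatal glide) are both [−strident], [+voice], [−nasal], [+dorsal], [+continuant], [−lateral], so none of the listed features separates them. (They do differ in [sonorant], [labial], [round] and [back], which are not among the given features.) Every other pair in the inventory differs on at least one listed feature.

ɣ, ɥ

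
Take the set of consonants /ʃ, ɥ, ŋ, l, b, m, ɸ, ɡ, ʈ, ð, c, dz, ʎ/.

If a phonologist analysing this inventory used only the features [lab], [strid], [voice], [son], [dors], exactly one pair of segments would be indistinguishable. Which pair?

Both /ŋ/ and /ʎ/ are [-labial], [-strident], [+voice], [+sonorant], [+dorsal]. Since the list omits [nasal], [lateral] and [back] — which do distinguish the velar nasal from the palatal lateral approximant — this pair collapses; all other pairs remain distinct.

ŋ, ʎ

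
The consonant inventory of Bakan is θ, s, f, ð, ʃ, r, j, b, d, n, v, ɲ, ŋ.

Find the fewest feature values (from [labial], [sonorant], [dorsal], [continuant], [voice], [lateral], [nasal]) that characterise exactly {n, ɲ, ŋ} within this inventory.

[+nasal]

/n, ɲ, ŋ/ are exactly the [+nasal] segments in the inventory, so a single feature suffices.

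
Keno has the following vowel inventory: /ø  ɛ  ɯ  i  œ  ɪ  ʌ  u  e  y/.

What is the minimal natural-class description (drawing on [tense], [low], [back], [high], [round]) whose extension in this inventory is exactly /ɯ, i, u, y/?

[+high, +tense]

/ɯ, i, u, y/ are all [+high], [+tense], and no other segment in the inventory matches both values. Dropping any one of them over-generates: [+tense] alone would also admit /ø, e/; [+high] alone would also admit /ɪ/. No other single listed feature picks out exactly this set either, so fewer than two features will not do.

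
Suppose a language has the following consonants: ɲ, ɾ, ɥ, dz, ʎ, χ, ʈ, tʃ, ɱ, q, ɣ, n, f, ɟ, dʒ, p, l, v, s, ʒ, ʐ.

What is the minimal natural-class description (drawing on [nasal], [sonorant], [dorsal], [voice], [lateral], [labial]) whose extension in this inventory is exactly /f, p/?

[−voice, +labial]

/f, p/ are all [−voice], [+labial], and no other segment in the inventory matches both values. Dropping any one of them over-generates: [+labial] alone would also admit /ɥ, ɱ, v/; [−voice] alone would also admit /χ, ʈ, tʃ, q, …/. No other single listed feature picks out exactly this set either, so fewer than two features will not do.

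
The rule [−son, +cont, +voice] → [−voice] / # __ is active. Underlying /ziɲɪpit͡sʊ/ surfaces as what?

[siɲɪpit͡sʊ]

The only segment in the rule's environment that also matches [−son, +cont, +voice] is /z/. Applying [−voice] turns the voiced alveolar fricative into /s/ (voiceless alveolar fricative), giving [siɲɪpit͡sʊ].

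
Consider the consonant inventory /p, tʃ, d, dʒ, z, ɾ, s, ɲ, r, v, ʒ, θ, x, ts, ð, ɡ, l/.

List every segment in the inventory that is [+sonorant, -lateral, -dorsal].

ɾ, r

Checking each segment against [+sonorant], [-lateral], [-dorsal]: /ɾ/ (alveolar tap), /r/ (alveolar trill) satisfy every feature; every other segment in the inventory fails at least one.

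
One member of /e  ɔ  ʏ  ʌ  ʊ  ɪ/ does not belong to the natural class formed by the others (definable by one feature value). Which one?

The remaining segments after removing /e/ share [−tense]; /e/ (mid front unrounded tense vowel) is [+tense]. For every other candidate removal, the leftover set fails to share any single feature value that the removed segment lacks.

e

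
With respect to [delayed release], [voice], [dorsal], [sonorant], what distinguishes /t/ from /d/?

/t/ (voiceless alveolar stop) and /d/ (voiced alveolar stop) agree on [-delayed release], [-dorsal], [-sonorant]. They differ on [voice] (/t/ [-], /d/ [+]).

[voice]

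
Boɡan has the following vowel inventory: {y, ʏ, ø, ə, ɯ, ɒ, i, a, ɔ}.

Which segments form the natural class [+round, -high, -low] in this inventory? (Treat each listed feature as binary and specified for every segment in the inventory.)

ø, ɔ

The [+round] segments are /y, ʏ, ø, ɒ, ɔ/.
Intersecting with [-high] gives /ø, ɒ, ɔ/.
Within that set, [-low] leaves /ø, ɔ/.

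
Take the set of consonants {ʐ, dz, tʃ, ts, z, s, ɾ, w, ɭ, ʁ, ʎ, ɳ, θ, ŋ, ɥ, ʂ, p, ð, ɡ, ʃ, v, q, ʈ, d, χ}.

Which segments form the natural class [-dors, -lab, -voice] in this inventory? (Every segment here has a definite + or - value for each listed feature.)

Eliminate segments failing any feature: /ʐ, dz, z, ɾ, ɭ, ɳ, ð, d/ are [+voice]; /w, ʁ, ʎ, ŋ, ɥ, ɡ, q, χ/ are [+dorsal]; /p, v/ are [+labial]. The remaining /tʃ, ts, s, θ, ʂ, ʃ, ʈ/ satisfy [-dorsal], [-labial], [-voice].

tʃ, ts, s, θ, ʂ, ʃ, ʈ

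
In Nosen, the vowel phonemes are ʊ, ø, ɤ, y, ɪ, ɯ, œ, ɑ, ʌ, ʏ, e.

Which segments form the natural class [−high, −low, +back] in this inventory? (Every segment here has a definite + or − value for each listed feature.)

Checking each segment against [−high], [−low], [+back]: /ɤ/ (mid back unrounded tense vowel), /ʌ/ (mid back unrounded lax vowel) satisfy every feature; every other segment in the inventory fails at least one.

ɤ, ʌ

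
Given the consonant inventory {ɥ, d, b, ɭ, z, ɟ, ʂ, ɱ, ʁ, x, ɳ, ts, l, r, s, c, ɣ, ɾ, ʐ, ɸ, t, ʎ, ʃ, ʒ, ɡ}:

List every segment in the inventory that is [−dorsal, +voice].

d, b, ɭ, z, ɱ, ɳ, l, r, ɾ, ʐ, ʒ

Checking each segment against [−dorsal], [+voice]: /d/ (voiced alveolar stop), /b/ (voiced bilabial stop), /ɭ/ (retroflex lateral approximant), /z/ (voiced alveolar fricative), /ɱ/ (labiodental nasal), /ɳ/ (retroflex nasal), among others, satisfy every feature; every other segment in the inventory fails at least one.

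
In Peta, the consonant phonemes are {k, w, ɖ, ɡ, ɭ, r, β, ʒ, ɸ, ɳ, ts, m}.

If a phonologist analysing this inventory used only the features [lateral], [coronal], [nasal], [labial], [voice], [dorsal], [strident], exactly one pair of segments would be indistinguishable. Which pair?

ɖ, r

On the given features, /ɖ/ and /r/ have an identical profile: [-lateral], [+coronal], [-nasal], [-labial], [+voice], [-dorsal], [-strident]. No other two segments in the inventory coincide on all 7 features. (They do differ in [sonorant], [continuant] and [anterior], which are not among the given features.)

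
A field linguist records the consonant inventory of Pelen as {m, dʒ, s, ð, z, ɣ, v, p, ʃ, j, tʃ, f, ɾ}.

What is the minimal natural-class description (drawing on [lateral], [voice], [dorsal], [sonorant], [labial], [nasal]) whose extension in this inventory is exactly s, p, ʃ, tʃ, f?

/s, p, ʃ, tʃ, f/ are exactly the [−voice] segments in the inventory, so a single feature suffices.

[−voice]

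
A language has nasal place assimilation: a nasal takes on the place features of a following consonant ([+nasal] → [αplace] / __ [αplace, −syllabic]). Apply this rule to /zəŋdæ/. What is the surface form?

[zəndæ]

The only nasal preceding a consonant is /ŋ/ before /d/. /d/ is [+coronal], so /ŋ/ → /n/, giving [zəndæ].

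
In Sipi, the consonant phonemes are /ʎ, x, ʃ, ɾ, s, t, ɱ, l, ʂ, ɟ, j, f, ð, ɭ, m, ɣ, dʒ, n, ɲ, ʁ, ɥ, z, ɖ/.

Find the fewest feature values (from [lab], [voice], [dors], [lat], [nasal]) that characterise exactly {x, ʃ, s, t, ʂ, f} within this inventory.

[−voice]

/x, ʃ, s, t, ʂ, f/ are exactly the [−voice] segments in the inventory, so a single feature suffices.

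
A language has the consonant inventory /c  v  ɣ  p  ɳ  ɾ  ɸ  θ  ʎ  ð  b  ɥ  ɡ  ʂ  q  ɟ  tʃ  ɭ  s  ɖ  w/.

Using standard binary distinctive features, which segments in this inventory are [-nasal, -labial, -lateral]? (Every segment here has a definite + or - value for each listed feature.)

Checking each segment against [-nasal], [-labial], [-lateral]: /c/ (voiceless palatal stop), /ɣ/ (voiced velar fricative), /ɾ/ (alveolar tap), /θ/ (voiceless dental fricative), /ð/ (voiced dental fricative), /ɡ/ (voiced velar stop), among others, satisfy every feature; every other segment in the inventory fails at least one.

c, ɣ, ɾ, θ, ð, ɡ, ʂ, q, ɟ, tʃ, s, ɖ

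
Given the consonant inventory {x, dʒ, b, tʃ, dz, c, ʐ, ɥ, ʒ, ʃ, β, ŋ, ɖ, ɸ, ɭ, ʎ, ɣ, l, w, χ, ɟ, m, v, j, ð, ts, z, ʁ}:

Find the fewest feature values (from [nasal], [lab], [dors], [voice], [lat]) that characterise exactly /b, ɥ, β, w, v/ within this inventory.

Every target segment is [+voice], [−nasal], [+labial]; each remaining inventory member fails at least one of these. Each conjunct is needed — [−nasal, +labial] alone would also admit /ɸ/; [+voice, +labial] alone would also admit /m/; [+voice, −nasal] alone would also admit /dʒ, dz, ʐ, ʒ, …/ — and no other combination of two listed features has exactly this extension, so three is the minimum.

[+voice, −nasal, +lab]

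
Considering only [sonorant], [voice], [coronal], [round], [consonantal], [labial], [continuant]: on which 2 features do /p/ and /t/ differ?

[labial], [coronal]

The two segments share [−sonorant], [−voice], [−round], [+consonantal], [−continuant]. The only features from the list on which they differ: /p/ is [+labial] while /t/ is [−labial]; /p/ is [−coronal] while /t/ is [+coronal].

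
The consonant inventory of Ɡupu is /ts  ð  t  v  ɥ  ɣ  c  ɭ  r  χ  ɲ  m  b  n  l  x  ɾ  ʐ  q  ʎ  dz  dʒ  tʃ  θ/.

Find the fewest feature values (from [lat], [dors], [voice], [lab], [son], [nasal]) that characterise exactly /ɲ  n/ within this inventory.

[+nasal, -lab]

The class [+nasal], [-labial] has exactly /ɲ, n/ as its extension in this inventory. No smaller conjunction from the listed features achieves this: [-labial] alone would also admit /ts, ð, t, ɣ, …/; [+nasal] alone would also admit /m/; and checking the remaining single features turns up none with this extension.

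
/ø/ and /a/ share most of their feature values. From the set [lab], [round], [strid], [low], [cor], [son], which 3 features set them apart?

[labial], [round], [low]

/ø/ (mid front rounded tense vowel) and /a/ (low unrounded vowel) agree on [−strident], [−coronal], [+sonorant]. They differ on [labial] (/ø/ [+], /a/ [−]), [round] (/ø/ [+], /a/ [−]), [low] (/ø/ [−], /a/ [+]).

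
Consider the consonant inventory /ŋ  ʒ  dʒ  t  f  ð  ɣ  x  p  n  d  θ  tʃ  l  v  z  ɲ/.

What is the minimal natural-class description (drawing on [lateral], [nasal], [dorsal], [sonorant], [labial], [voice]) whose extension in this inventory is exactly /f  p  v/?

[+labial]

/f, p, v/ are exactly the [+labial] segments in the inventory, so a single feature suffices.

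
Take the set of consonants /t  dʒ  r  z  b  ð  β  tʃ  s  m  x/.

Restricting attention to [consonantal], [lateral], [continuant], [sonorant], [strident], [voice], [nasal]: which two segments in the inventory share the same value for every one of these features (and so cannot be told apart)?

β, ð

/β/ (voiced bilabial fricative) and /ð/ (voiced dental fricative) are both [+consonantal], [-lateral], [+continuant], [-sonorant], [-strident], [+voice], [-nasal], so none of the listed features separates them. (They do differ in [labial] and [coronal], which are not among the given features.) Every other pair in the inventory differs on at least one listed feature.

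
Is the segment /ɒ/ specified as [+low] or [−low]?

As the low back rounded vowel, /ɒ/ is [+low].

[+low]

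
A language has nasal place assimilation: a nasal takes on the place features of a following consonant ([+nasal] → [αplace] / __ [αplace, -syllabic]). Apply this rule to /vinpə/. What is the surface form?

In /vinpə/, the nasal /n/ precedes /p/, which is [+labial]. The nasal assimilates in place, becoming the [+labial] nasal /m/. The surface form is [vimpə].

[vimpə]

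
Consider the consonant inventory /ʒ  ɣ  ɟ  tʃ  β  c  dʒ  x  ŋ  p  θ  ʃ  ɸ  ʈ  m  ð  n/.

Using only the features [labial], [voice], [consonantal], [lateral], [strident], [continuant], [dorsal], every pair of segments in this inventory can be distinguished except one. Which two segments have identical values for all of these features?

On the given features, /ŋ/ and /ɟ/ have an identical profile: [-labial], [+voice], [+consonantal], [-lateral], [-strident], [-continuant], [+dorsal]. No other two segments in the inventory coincide on all 7 features. (They do differ in [sonorant], [nasal] and [back], which are not among the given features.)

ŋ, ɟ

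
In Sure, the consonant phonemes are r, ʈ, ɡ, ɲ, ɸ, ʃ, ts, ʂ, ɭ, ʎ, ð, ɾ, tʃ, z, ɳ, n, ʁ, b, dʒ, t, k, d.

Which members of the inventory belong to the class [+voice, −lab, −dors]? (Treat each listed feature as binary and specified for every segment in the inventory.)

Checking each segment against [+voice], [−labial], [−dorsal]: /r/ (alveolar trill), /ɭ/ (retroflex lateral approximant), /ð/ (voiced dental fricative), /ɾ/ (alveolar tap), /z/ (voiced alveolar fricative), /ɳ/ (retroflex nasal), among others, satisfy every feature; every other segment in the inventory fails at least one.

r, ɭ, ð, ɾ, z, ɳ, n, dʒ, d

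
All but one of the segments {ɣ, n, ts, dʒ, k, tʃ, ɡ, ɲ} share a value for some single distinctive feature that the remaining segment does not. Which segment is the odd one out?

The remaining segments after removing /ɣ/ share [-continuant]; /ɣ/ (voiced velar fricative) is [+continuant]. For every other candidate removal, the leftover set fails to share any single feature value that the removed segment lacks.

ɣ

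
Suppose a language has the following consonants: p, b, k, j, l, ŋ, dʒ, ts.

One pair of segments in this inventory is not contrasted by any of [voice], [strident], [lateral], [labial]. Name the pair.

/ŋ/ (velar nasal) and /j/ (palatal glide) are both [+voice], [-strident], [-lateral], [-labial], so none of the listed features separates them. (They do differ in [nasal], [continuant] and [back], which are not among the given features.) Every other pair in the inventory differs on at least one listed feature.

ŋ, j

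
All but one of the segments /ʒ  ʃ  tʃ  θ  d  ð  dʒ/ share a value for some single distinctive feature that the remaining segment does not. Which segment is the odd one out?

[distributed] groups all but one: /dʒ, ð, tʃ, ʒ, θ, ʃ/ share [+distributed] while /d/ (voiced alveolar stop) alone is [-distributed]. Removing any other segment would not leave a single-feature class that excludes it.

d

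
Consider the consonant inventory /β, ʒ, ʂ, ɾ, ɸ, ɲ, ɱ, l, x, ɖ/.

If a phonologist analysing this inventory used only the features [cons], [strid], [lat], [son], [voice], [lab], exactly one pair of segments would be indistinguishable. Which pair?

Both /ɾ/ and /ɲ/ are [+consonantal], [-strident], [-lateral], [+sonorant], [+voice], [-labial]. Since the list omits [nasal] and [dorsal] — which do distinguish the alveolar tap from the palatal nasal — this pair collapses; all other pairs remain distinct.

ɾ, ɲ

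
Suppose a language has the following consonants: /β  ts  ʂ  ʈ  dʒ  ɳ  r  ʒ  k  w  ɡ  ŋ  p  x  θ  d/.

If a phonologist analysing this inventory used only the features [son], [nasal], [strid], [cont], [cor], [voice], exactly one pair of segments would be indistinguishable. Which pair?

p, k

Both /p/ and /k/ are [−sonorant], [−nasal], [−strident], [−continuant], [−coronal], [−voice]. Since the list omits [labial] and [dorsal] — which do distinguish the voiceless bilabial stop from the voiceless velar stop — this pair collapses; all other pairs remain distinct.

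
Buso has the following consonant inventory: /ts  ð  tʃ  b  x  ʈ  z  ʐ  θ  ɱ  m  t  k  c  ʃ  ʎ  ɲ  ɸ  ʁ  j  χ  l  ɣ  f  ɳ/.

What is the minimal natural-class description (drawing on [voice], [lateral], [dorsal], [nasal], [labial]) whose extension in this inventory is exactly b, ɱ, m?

Every target segment is [+voice], [+labial]; each remaining inventory member fails at least one of these. Each conjunct is needed — [+labial] alone would also admit /ɸ, f/; [+voice] alone would also admit /ð, z, ʐ, ʎ, …/ — and no other single listed feature has exactly this extension, so two is the minimum.

[+voice, +labial]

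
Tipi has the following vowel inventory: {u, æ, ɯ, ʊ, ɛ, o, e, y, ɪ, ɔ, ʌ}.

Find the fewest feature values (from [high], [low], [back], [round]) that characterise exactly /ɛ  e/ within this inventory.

[-high, -low, -back]

The class [-high], [-low], [-back] has exactly /ɛ, e/ as its extension in this inventory. No smaller conjunction from the listed features achieves this: [-low, -back] alone would also admit /y, ɪ/; [-high, -back] alone would also admit /æ/; [-high, -low] alone would also admit /o, ɔ, ʌ/; and checking the remaining two-feature bundles turns up none with this extension.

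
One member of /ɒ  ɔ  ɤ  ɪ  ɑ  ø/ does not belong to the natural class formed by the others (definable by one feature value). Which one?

/ɔ, ɤ, ɒ, ø, ɑ/ are all [-high], but /ɪ/ (high front unrounded lax vowel) is [+high]. No other single segment can be removed to leave a set sharing one feature value that the removed segment lacks, so /ɪ/ is the odd one out.

ɪ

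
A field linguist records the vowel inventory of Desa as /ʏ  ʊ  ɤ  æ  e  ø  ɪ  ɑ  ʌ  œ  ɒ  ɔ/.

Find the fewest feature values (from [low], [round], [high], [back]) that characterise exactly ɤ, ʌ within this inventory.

Every target segment is [−low], [+back], [−round]; each remaining inventory member fails at least one of these. Each conjunct is needed — [+back, −round] alone would also admit /ɑ/; [−low, −round] alone would also admit /e, ɪ/; [−low, +back] alone would also admit /ʊ, ɔ/ — and no other combination of two listed features has exactly this extension, so three is the minimum.

[−low, +back, −round]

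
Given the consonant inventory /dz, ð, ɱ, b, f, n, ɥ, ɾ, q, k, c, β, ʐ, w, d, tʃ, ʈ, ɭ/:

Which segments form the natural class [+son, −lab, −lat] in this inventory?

n, ɾ

Eliminate segments failing any feature: /dz, ð, b, f, q, k, c, β, ʐ, d, tʃ, ʈ/ are [−sonorant]; /ɱ, ɥ, w/ are [+labial]; /ɭ/ is [+lateral]. The remaining /n, ɾ/ satisfy [+sonorant], [−labial], [−lateral].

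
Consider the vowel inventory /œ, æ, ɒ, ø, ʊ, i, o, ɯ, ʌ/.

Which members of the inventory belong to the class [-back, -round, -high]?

æ

First, the [-back] segments are /œ, æ, ø, i/.
Then [-round] gives /æ, i/.
Of those, [-high] leaves /æ/.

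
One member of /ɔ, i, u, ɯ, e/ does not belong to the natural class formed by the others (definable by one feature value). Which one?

The remaining segments after removing /ɔ/ share [+tense]; /ɔ/ (mid back rounded lax vowel) is [-tense]. For every other candidate removal, the leftover set fails to share any single feature value that the removed segment lacks.

ɔ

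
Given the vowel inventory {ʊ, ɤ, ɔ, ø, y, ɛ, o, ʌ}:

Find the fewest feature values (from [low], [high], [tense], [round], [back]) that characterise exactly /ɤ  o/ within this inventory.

[+back, +tense]

/ɤ, o/ are all [+back], [+tense], and no other segment in the inventory matches both values. Dropping any one of them over-generates: [+tense] alone would also admit /ø, y/; [+back] alone would also admit /ʊ, ɔ, ʌ/. No other single listed feature picks out exactly this set either, so fewer than two features will not do.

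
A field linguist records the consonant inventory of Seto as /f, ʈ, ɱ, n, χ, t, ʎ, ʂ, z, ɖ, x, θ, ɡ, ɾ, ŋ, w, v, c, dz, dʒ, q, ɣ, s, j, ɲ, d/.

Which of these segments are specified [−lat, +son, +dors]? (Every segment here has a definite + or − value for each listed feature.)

First, the [−lateral] segments are /f, ʈ, ɱ, n, χ, t, ʂ, z, ɖ, x, θ, ɡ, ɾ, ŋ, w, v, c, dz, dʒ, q, ɣ, s, j, ɲ, d/.
Of those, [+sonorant] gives /ɱ, n, ɾ, ŋ, w, j, ɲ/.
Of those, [+dorsal] leaves /ŋ, w, j, ɲ/.

ŋ, w, j, ɲ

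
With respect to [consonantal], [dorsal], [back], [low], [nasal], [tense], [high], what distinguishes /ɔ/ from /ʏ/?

[high], [back]

/ɔ/ (mid back rounded lax vowel) and /ʏ/ (high front rounded lax vowel) agree on [-consonantal], [+dorsal], [-low], [-nasal], [-tense]. They differ on [high] (/ɔ/ [-], /ʏ/ [+]), [back] (/ɔ/ [+], /ʏ/ [-]).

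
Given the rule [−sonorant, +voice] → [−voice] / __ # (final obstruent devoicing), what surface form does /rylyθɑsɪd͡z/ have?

[rylyθɑsɪt͡s]

The only segment in the rule's environment that also matches [−sonorant, +voice] is /d͡z/. Applying [−voice] turns the voiced alveolar affricate into /t͡s/ (voiceless alveolar affricate), giving [rylyθɑsɪt͡s].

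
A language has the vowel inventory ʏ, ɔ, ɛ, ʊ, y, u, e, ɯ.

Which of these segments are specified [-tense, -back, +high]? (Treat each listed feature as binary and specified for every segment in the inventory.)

ʏ

The [-tense] segments are /ʏ, ɔ, ɛ, ʊ/.
Of those, [-back] gives /ʏ, ɛ/.
Within that set, [+high] leaves /ʏ/.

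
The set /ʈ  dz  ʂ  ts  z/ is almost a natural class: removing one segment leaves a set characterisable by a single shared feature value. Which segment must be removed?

[strident] groups all but one: /ts, z, ʂ, dz/ share [+strident] while /ʈ/ (voiceless retroflex stop) alone is [-strident]. Removing any other segment would not leave a single-feature class that excludes it.

ʈ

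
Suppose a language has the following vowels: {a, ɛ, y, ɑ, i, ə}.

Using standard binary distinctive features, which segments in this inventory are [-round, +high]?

The [-round] segments are /a, ɛ, ɑ, i, ə/.
Within that set, [+high] leaves /i/.

i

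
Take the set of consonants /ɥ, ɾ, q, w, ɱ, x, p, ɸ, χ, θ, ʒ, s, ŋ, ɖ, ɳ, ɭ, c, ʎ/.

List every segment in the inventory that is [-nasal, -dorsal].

ɾ, p, ɸ, θ, ʒ, s, ɖ, ɭ

First, the [-nasal] segments are /ɥ, ɾ, q, w, x, p, ɸ, χ, θ, ʒ, s, ɖ, ɭ, c, ʎ/.
Then [-dorsal] leaves /ɾ, p, ɸ, θ, ʒ, s, ɖ, ɭ/.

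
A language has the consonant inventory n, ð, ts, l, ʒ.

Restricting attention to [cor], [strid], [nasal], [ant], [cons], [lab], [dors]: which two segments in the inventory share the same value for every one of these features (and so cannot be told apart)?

ð, l

On the given features, /ð/ and /l/ have an identical profile: [+coronal], [−strident], [−nasal], [+anterior], [+consonantal], [−labial], [−dorsal]. No other two segments in the inventory coincide on all 7 features. (They do differ in [sonorant] and [lateral], which are not among the given features.)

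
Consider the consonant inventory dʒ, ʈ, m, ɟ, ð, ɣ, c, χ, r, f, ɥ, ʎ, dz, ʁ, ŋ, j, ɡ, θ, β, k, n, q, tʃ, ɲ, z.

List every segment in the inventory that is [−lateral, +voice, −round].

Eliminate segments failing any feature: /ʈ, c, χ, f, θ, k, q, tʃ/ are [−voice]; /ɥ/ is [+round]; /ʎ/ is [+lateral]. The remaining /dʒ, m, ɟ, ð, ɣ, r, dz, ʁ, ŋ, j, ɡ, β, n, ɲ, z/ satisfy [−lateral], [+voice], [−round].

dʒ, m, ɟ, ð, ɣ, r, dz, ʁ, ŋ, j, ɡ, β, n, ɲ, z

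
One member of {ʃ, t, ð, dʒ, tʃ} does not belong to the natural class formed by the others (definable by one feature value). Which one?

t

The remaining segments after removing /t/ share [+distributed]; /t/ (voiceless alveolar stop) is [−distributed]. For every other candidate removal, the leftover set fails to share any single feature value that the removed segment lacks.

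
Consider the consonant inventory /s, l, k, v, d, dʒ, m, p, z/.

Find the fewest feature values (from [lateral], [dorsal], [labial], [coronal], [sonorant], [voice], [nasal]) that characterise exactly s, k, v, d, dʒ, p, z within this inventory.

[−sonorant]

/s, k, v, d, dʒ, p, z/ are exactly the [−sonorant] segments in the inventory, so a single feature suffices.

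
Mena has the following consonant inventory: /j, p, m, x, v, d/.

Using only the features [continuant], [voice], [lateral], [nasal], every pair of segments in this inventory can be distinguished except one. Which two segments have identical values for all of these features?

Both /v/ and /j/ are [+continuant], [+voice], [−lateral], [−nasal]. Since the list omits [sonorant], [labial] and [dorsal] — which do distinguish the voiced labiodental fricative from the palatal glide — this pair collapses; all other pairs remain distinct.

v, j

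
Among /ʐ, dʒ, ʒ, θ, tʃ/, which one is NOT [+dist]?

ʐ

/ʒ, tʃ, θ, dʒ/ are all [+distributed]; /ʐ/ (voiced retroflex fricative) is [-distributed].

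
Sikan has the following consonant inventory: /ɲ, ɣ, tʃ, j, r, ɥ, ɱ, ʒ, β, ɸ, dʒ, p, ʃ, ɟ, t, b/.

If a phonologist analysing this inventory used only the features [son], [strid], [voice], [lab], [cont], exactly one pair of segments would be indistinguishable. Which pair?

r, j

/r/ (alveolar trill) and /j/ (palatal glide) are both [+sonorant], [-strident], [+voice], [-labial], [+continuant], so none of the listed features separates them. (They do differ in [dorsal], which is not among the given features.) Every other pair in the inventory differs on at least one listed feature.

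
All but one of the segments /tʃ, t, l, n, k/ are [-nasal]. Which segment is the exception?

n

/tʃ, l, t, k/ are all [-nasal]; /n/ (alveolar nasal) is [+nasal].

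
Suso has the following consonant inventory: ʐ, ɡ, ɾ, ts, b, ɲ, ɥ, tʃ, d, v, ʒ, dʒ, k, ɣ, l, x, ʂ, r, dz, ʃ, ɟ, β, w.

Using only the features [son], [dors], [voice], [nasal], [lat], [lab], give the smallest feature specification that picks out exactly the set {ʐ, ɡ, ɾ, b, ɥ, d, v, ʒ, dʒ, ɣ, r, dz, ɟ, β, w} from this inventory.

/ʐ, ɡ, ɾ, b, ɥ, d, v, ʒ, dʒ, ɣ, r, dz, ɟ, β, w/ are all [+voice], [−nasal], [−lateral], and no other segment in the inventory matches all three values. Dropping any one of them over-generates: [−nasal, −lateral] alone would also admit /ts, tʃ, k, x, …/; [+voice, −lateral] alone would also admit /ɲ/; [+voice, −nasal] alone would also admit /l/. No other combination of two listed features picks out exactly this set either, so fewer than three features will not do.

[+voice, −nasal, −lat]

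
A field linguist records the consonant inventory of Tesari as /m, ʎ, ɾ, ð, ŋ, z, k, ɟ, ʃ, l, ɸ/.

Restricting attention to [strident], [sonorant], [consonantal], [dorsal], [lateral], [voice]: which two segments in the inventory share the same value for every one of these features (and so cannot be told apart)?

ɾ, m

/ɾ/ (alveolar tap) and /m/ (bilabial nasal) are both [−strident], [+sonorant], [+consonantal], [−dorsal], [−lateral], [+voice], so none of the listed features separates them. (They do differ in [nasal], [labial] and [coronal], which are not among the given features.) Every other pair in the inventory differs on at least one listed feature.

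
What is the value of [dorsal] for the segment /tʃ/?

[-dorsal]

As the voiceless postalveolar affricate, /tʃ/ is [-dorsal].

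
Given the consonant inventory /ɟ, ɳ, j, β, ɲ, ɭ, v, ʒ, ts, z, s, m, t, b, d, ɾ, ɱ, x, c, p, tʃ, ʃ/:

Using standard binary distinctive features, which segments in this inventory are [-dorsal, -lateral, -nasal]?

Checking each segment against [-dorsal], [-lateral], [-nasal]: /β/ (voiced bilabial fricative), /v/ (voiced labiodental fricative), /ʒ/ (voiced postalveolar fricative), /ts/ (voiceless alveolar affricate), /z/ (voiced alveolar fricative), /s/ (voiceless alveolar fricative), among others, satisfy every feature; every other segment in the inventory fails at least one.

β, v, ʒ, ts, z, s, t, b, d, ɾ, p, tʃ, ʃ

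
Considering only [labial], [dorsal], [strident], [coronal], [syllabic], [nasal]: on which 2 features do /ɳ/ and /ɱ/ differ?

[labial], [coronal]

The two segments share [−dorsal], [−strident], [−syllabic], [+nasal]. The only features from the list on which they differ: /ɳ/ is [−labial] while /ɱ/ is [+labial]; /ɳ/ is [+coronal] while /ɱ/ is [−coronal].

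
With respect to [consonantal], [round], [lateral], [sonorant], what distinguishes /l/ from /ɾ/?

/l/ is the alveolar lateral approximant and /ɾ/ is the alveolar tap. Both are [+consonantal], [-round], [+sonorant]. /l/ is [+lateral] while /ɾ/ is [-lateral], so the distinguishing feature is [lateral].

[lateral]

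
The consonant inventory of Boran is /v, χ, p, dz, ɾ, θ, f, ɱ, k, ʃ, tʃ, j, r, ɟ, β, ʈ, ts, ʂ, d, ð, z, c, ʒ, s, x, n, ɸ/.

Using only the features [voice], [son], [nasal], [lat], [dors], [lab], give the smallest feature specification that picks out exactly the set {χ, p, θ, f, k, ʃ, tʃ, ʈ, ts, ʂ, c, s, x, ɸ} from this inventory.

[-voice]

The target set is precisely the extension of [-voice] in this inventory.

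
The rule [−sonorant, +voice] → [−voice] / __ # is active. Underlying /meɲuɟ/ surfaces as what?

Only the final segment /ɟ/ is both word-final and matches the structural description. It is a voiced palatal stop, so [−sonorant, +voice] holds; changing it to [−voice] with all other features held fixed yields /c/ (voiceless palatal stop). No other segment meets both the structural description and the environment, so the output is [meɲuc].

[meɲuc]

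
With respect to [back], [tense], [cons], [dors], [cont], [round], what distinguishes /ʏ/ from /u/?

[back], [tense]

The two segments share [-consonantal], [+dorsal], [+continuant], [+round]. The only features from the list on which they differ: /ʏ/ is [-back] while /u/ is [+back]; /ʏ/ is [-tense] while /u/ is [+tense].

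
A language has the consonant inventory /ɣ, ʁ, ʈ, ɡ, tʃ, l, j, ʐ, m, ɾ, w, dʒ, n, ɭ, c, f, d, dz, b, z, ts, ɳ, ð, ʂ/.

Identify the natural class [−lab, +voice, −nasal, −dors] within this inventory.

l, ʐ, ɾ, dʒ, ɭ, d, dz, z, ð

First, the [−labial] segments are /ɣ, ʁ, ʈ, ɡ, tʃ, l, j, ʐ, ɾ, dʒ, n, ɭ, c, d, dz, z, ts, ɳ, ð, ʂ/.
Then [+voice] gives /ɣ, ʁ, ɡ, l, j, ʐ, ɾ, dʒ, n, ɭ, d, dz, z, ɳ, ð/.
Among these, [−nasal] gives /ɣ, ʁ, ɡ, l, j, ʐ, ɾ, dʒ, ɭ, d, dz, z, ð/.
Within that set, [−dorsal] leaves /l, ʐ, ɾ, dʒ, ɭ, d, dz, z, ð/.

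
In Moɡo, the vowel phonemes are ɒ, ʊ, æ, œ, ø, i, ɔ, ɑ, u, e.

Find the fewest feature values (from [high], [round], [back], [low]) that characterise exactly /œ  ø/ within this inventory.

Every target segment is [−back], [+round]; each remaining inventory member fails at least one of these. Each conjunct is needed — [+round] alone would also admit /ɒ, ʊ, ɔ, u/; [−back] alone would also admit /æ, i, e/ — and no other single listed feature has exactly this extension, so two is the minimum.

[−back, +round]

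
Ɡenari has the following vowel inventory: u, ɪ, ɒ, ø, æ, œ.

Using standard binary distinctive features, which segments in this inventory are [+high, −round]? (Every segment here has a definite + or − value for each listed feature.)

ɪ

Checking each segment against [+high], [−round]: /ɪ/ (high front unrounded lax vowel) satisfies every feature; every other segment in the inventory fails at least one.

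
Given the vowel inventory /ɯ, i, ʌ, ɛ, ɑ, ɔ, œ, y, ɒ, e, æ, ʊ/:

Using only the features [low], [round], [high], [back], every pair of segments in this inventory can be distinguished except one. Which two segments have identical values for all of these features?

/ɛ/ (mid front unrounded lax vowel) and /e/ (mid front unrounded tense vowel) are both [−low], [−round], [−high], [−back], so none of the listed features separates them. (They do differ in [tense], which is not among the given features.) Every other pair in the inventory differs on at least one listed feature.

ɛ, e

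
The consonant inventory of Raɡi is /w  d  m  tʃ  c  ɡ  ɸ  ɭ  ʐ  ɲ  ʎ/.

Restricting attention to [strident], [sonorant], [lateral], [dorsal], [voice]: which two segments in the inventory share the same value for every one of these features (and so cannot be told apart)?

/ɲ/ (palatal nasal) and /w/ (labial-velar glide) are both [-strident], [+sonorant], [-lateral], [+dorsal], [+voice], so none of the listed features separates them. (They do differ in [nasal], [continuant], [labial], [round] and [back], which are not among the given features.) Every other pair in the inventory differs on at least one listed feature.

ɲ, w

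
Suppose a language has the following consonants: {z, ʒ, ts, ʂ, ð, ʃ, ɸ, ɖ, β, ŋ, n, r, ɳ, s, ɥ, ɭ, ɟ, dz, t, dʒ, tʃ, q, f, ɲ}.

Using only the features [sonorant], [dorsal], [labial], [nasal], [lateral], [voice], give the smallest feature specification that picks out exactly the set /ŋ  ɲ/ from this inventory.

[+nasal, +dorsal]

/ŋ, ɲ/ are all [+nasal], [+dorsal], and no other segment in the inventory matches both values. Dropping any one of them over-generates: [+dorsal] alone would also admit /ɥ, ɟ, q/; [+nasal] alone would also admit /n, ɳ/. No other single listed feature picks out exactly this set either, so fewer than two features will not do.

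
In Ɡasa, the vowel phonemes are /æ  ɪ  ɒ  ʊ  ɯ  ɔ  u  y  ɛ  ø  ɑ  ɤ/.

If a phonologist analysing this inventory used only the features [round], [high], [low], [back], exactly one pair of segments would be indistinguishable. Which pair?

On the given features, /ʊ/ and /u/ have an identical profile: [+round], [+high], [−low], [+back]. No other two segments in the inventory coincide on all 4 features. (They do differ in [tense], which is not among the given features.)

ʊ, u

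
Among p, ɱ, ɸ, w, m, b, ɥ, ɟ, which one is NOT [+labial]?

ɟ

Every segment except /ɟ/ is [+labial]. /ɟ/ (voiced palatal stop) is [−labial], so it is the exception.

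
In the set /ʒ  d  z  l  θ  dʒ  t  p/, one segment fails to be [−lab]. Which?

p

Every segment except /p/ is [−labial]. /p/ (voiceless bilabial stop) is [+labial], so it is the exception.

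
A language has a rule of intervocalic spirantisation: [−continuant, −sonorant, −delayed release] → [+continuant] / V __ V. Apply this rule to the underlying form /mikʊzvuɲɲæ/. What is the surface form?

[mixʊzvuɲɲæ]

The only segment in the rule's environment that also matches [−continuant, −sonorant, −delayed release] is /k/. Applying [+continuant] turns the voiceless velar stop into /x/ (voiceless velar fricative), giving [mixʊzvuɲɲæ].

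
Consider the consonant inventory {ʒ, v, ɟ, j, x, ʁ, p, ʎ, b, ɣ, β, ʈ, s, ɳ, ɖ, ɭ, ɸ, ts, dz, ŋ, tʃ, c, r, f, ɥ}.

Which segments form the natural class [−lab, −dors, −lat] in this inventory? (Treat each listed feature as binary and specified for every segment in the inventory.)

First, the [−labial] segments are /ʒ, ɟ, j, x, ʁ, ʎ, ɣ, ʈ, s, ɳ, ɖ, ɭ, ts, dz, ŋ, tʃ, c, r/.
Then [−dorsal] gives /ʒ, ʈ, s, ɳ, ɖ, ɭ, ts, dz, tʃ, r/.
Within that set, [−lateral] leaves /ʒ, ʈ, s, ɳ, ɖ, ts, dz, tʃ, r/.

ʒ, ʈ, s, ɳ, ɖ, ts, dz, tʃ, r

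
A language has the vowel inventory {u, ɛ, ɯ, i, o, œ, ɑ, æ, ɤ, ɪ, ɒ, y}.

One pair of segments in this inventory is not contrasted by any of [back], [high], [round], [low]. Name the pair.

Both /i/ and /ɪ/ are [-back], [+high], [-round], [-low]. Since the list omits [tense] — which does distinguish the high front unrounded tense vowel from the high front unrounded lax vowel — this pair collapses; all other pairs remain distinct.

i, ɪ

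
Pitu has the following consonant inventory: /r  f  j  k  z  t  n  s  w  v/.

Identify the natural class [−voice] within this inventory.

The [−voice] segments here are /f, k, t, s/; the remaining /r, j, z, n, w, v/ are [+voice].

f, k, t, s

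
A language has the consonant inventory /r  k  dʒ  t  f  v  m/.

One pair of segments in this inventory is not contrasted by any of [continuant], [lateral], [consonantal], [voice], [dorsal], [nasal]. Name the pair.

On the given features, /v/ and /r/ have an identical profile: [+continuant], [-lateral], [+consonantal], [+voice], [-dorsal], [-nasal]. No other two segments in the inventory coincide on all 6 features. (They do differ in [sonorant], [labial] and [coronal], which are not among the given features.)

v, r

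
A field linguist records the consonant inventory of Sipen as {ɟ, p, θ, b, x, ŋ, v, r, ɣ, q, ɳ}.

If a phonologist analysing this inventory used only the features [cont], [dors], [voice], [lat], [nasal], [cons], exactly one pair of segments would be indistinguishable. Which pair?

Both /r/ and /v/ are [+continuant], [−dorsal], [+voice], [−lateral], [−nasal], [+consonantal]. Since the list omits [sonorant], [labial] and [coronal] — which do distinguish the alveolar trill from the voiced labiodental fricative — this pair collapses; all other pairs remain distinct.

r, v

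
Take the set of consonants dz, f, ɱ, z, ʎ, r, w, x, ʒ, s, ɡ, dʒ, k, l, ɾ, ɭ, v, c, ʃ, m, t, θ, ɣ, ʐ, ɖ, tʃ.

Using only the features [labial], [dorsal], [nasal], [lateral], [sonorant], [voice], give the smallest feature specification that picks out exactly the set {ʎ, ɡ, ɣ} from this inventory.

The class [+voice], [−labial], [+dorsal] has exactly /ʎ, ɡ, ɣ/ as its extension in this inventory. No smaller conjunction from the listed features achieves this: [−labial, +dorsal] alone would also admit /x, k, c/; [+voice, +dorsal] alone would also admit /w/; [+voice, −labial] alone would also admit /dz, z, r, ʒ, …/; and checking the remaining two-feature bundles turns up none with this extension.

[+voice, −labial, +dorsal]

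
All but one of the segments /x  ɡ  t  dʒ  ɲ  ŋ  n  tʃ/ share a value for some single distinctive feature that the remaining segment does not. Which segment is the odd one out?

x

The remaining segments after removing /x/ share [-continuant]; /x/ (voiceless velar fricative) is [+continuant]. For every other candidate removal, the leftover set fails to share any single feature value that the removed segment lacks.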